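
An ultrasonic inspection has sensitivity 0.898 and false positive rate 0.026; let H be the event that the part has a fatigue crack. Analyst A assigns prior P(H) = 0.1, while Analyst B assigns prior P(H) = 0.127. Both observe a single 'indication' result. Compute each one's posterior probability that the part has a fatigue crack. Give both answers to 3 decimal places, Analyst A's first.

P('+'|H) = 0.898, P('+'|¬H) = 0.026.
Analyst A: numerator 0.898·0.1 = 0.089800; evidence = 0.089800+0.026·0.9 = 0.11320; posterior = 0.793.
Analyst B: numerator 0.898·0.127 = 0.11405; evidence = 0.11405+0.026·0.873 = 0.13674; posterior = 0.834.

Analyst A: 0.793; Analyst B: 0.834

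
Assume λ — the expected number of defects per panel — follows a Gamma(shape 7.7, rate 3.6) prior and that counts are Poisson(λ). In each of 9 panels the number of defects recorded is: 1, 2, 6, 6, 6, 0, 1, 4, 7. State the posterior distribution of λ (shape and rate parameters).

The Poisson likelihood adds the total count to the shape and the number of exposure periods to the rate. Here ∑xᵢ = 33 and n = 9, so shape 7.7→40.7 and rate 3.6→12.6.

Posterior: Gamma(shape=40.7, rate=12.6)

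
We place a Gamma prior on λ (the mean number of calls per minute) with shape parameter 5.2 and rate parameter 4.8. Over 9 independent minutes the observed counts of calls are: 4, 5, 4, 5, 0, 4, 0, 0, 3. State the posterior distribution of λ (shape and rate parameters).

Total count ∑xᵢ = 25 over n = 9 minutes.
Gamma is conjugate to the Poisson likelihood: posterior is Gamma(shape = 5.2+25 = 30.2, rate = 4.8+9 = 13.8).

Posterior: Gamma(shape=30.2, rate=13.8)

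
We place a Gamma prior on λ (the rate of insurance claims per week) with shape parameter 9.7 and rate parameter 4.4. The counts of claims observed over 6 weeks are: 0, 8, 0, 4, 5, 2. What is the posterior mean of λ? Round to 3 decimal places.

Total count ∑xᵢ = 19 over n = 6 weeks.
Gamma is conjugate to the Poisson likelihood: posterior is Gamma(shape = 9.7+19 = 28.7, rate = 4.4+6 = 10.4).
E[λ | data] = 28.7/10.4 = 2.760.

Posterior mean ≈ 2.760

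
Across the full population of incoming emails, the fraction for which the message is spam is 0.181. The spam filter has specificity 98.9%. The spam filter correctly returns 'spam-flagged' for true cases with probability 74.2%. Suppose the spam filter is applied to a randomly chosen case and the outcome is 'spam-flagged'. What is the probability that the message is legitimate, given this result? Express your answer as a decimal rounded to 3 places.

P(¬H | E) ≈ 0.063

Write H for 'the message is spam'. Prior odds H:¬H = 0.181/0.819 = 0.22100. For the 'spam-flagged' outcome, the likelihood ratio is 0.742/0.011 = 67.455.
Posterior odds = 0.22100 × 67.455 = 14.908, so P(H|E) = 14.908/(1+14.908) = 0.937. Then P(¬H|E) = 1 − 0.937 = 0.063.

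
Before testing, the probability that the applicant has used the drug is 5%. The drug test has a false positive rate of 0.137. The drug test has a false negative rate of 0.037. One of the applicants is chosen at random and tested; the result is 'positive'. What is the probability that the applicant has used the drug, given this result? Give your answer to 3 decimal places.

P(H | E) ≈ 0.270

Let H be the event that the applicant has used the drug. P(H) = 0.05, so P(¬H) = 0.95. With E the 'positive' result, P(E|H) = 0.963 and P(E|¬H) = 0.137.
P(E) = 0.963·0.05 + 0.137·0.95 = 0.048150 + 0.13015 = 0.17830.
By Bayes' theorem, P(H|E) = 0.048150 / 0.17830 = 0.270.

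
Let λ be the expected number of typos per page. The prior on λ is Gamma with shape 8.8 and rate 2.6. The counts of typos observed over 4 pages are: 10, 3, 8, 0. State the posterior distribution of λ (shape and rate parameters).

Total count ∑xᵢ = 21 over n = 4 pages.
Gamma is conjugate to the Poisson likelihood: posterior is Gamma(shape = 8.8+21 = 29.8, rate = 2.6+4 = 6.6).

Posterior: Gamma(shape=29.8, rate=6.6)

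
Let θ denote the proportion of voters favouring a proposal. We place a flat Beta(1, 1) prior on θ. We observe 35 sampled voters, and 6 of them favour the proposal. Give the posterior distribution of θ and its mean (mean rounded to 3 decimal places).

The binomial likelihood is conjugate to the Beta prior: with 6 successes and 29 failures, the posterior is Beta(1+6, 1+29) = Beta(7, 30).
Posterior mean = α/(α+β) = 7/37 = 0.189.

Posterior: Beta(7, 30); mean ≈ 0.189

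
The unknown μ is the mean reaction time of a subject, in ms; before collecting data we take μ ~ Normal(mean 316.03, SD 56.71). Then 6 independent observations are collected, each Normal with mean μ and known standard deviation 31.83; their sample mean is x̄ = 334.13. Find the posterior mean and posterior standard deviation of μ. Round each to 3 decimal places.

Posterior mean ≈ 333.227; posterior SD ≈ 12.666

With known σ, the Normal prior is conjugate. Weight on the data is w = (n/σ²)/(n/σ² + 1/τ₀²) = 0.00592213/(0.00592213+0.00031094) = 0.95011.
Posterior mean = w·x̄ + (1−w)·μ₀ = 0.95011·334.13 + 0.049886·316.03 = 333.227. Posterior variance = 1/(0.00592213+0.00031094) = 160.434, so SD = 12.666.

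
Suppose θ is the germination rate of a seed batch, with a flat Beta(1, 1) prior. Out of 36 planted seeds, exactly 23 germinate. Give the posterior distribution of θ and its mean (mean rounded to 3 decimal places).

Posterior: Beta(24, 14); mean ≈ 0.632

The binomial likelihood is conjugate to the Beta prior: with 23 successes and 13 failures, the posterior is Beta(1+23, 1+13) = Beta(24, 14).
E[θ | data] = 24/(24+14) = 0.632.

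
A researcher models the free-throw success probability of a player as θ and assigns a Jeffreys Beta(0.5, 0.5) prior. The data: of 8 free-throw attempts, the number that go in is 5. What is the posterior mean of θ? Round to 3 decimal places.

Observing 5 successes and 3 failures updates Beta(0.5, 0.5) by adding the success and failure counts to the two shape parameters: α = 0.5+5 = 5.5, β = 0.5+3 = 3.5.
E[θ | data] = 5.5/(5.5+3.5) = 0.611.

Posterior mean ≈ 0.611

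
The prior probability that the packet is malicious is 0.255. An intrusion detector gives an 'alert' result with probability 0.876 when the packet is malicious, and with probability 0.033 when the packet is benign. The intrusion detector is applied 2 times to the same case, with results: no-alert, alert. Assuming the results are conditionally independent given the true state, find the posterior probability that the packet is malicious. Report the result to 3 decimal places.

Let H be the event that the packet is malicious; start with P(H) = 0.255. P('alert'|H) = 0.876, P('alert'|¬H) = 0.033.
Update on result 1 ('no-alert'): P(H) ← 0.124·0.2550 / (0.124·0.2550 + 0.967·0.7450) = 0.031620/0.75204 = 0.0420.
Update on result 2 ('alert'): P(H) ← 0.876·0.0420 / (0.876·0.0420 + 0.033·0.9580) = 0.036832/0.068445 = 0.5381.

Posterior P(H) ≈ 0.538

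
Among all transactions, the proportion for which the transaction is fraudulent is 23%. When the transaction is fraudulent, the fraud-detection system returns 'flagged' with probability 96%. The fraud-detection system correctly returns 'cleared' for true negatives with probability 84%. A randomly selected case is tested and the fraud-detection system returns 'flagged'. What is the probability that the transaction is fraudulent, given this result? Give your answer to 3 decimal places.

P(H | E) ≈ 0.642

Let H be the event that the transaction is fraudulent. P(H) = 0.23, so P(¬H) = 0.77. With E the 'flagged' result, P(E|H) = 0.96 and P(E|¬H) = 0.16.
P(E) = 0.96·0.23 + 0.16·0.77 = 0.22080 + 0.12320 = 0.34400.
By Bayes' theorem, P(H|E) = 0.22080 / 0.34400 = 0.642.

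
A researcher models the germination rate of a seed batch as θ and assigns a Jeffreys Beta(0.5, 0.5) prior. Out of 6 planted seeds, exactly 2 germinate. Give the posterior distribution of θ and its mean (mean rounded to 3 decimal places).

Observing 2 successes and 4 failures updates Beta(0.5, 0.5) by adding the success and failure counts to the two shape parameters: α = 0.5+2 = 2.5, β = 0.5+4 = 4.5.
E[θ | data] = 2.5/(2.5+4.5) = 0.357.

Posterior: Beta(2.5, 4.5); mean ≈ 0.357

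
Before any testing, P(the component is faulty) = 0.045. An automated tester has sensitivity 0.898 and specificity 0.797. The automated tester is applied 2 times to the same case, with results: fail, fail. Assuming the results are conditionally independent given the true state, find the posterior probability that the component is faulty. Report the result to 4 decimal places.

Let H be the event that the component is faulty; start with P(H) = 0.045. P('fail'|H) = 0.898, P('fail'|¬H) = 0.203.
Update on result 1 ('fail'): P(H) ← 0.898·0.0450 / (0.898·0.0450 + 0.203·0.9550) = 0.040410/0.23428 = 0.1725.
Update on result 2 ('fail'): P(H) ← 0.898·0.1725 / (0.898·0.1725 + 0.203·0.8275) = 0.15490/0.32288 = 0.4797.

Posterior P(H) ≈ 0.4797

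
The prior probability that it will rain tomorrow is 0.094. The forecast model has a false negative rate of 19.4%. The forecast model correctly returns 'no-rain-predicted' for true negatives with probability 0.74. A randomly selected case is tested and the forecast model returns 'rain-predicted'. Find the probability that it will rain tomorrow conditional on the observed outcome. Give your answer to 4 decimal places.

Let H be the event that it will rain tomorrow. P(H) = 0.094, so P(¬H) = 0.906. With E the 'rain-predicted' result, P(E|H) = 0.806 and P(E|¬H) = 0.26.
P(E) = 0.806·0.094 + 0.26·0.906 = 0.075764 + 0.23556 = 0.31132.
By Bayes' theorem, P(H|E) = 0.075764 / 0.31132 = 0.2434.

P(H | E) ≈ 0.2434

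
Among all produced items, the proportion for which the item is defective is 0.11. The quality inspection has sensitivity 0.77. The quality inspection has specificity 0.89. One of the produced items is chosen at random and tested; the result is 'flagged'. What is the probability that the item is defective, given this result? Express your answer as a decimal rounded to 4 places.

P(H | E) ≈ 0.4639

Let H be the event that the item is defective. P(H) = 0.11, so P(¬H) = 0.89. With E the 'flagged' result, P(E|H) = 0.77 and P(E|¬H) = 0.11.
P(E) = 0.77·0.11 + 0.11·0.89 = 0.084700 + 0.097900 = 0.18260.
By Bayes' theorem, P(H|E) = 0.084700 / 0.18260 = 0.4639.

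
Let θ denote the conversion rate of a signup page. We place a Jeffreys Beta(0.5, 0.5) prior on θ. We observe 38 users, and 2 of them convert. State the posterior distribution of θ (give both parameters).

Posterior: Beta(2.5, 36.5)

Observing 2 successes and 36 failures updates Beta(0.5, 0.5) by adding the success and failure counts to the two shape parameters: α = 0.5+2 = 2.5, β = 0.5+36 = 36.5.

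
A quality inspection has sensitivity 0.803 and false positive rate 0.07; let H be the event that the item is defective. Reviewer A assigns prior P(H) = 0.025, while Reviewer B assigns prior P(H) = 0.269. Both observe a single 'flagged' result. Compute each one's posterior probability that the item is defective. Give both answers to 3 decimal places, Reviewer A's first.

Reviewer A: 0.227; Reviewer B: 0.808

The likelihood ratio for a 'flagged' result is 0.803/0.07 = 11.471.
Reviewer A: prior odds 0.025/0.975 = 0.025641; posterior odds 0.29414; posterior probability 0.227.
Reviewer B: prior odds 0.269/0.731 = 0.36799; posterior odds 4.2214; posterior probability 0.808.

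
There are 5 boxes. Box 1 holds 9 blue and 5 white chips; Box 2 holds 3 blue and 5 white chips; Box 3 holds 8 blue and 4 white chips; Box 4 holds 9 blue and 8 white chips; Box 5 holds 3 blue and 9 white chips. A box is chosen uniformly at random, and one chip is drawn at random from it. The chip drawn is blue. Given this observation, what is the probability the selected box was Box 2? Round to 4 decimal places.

P(blue|Box 1) = 0.6429; P(blue|Box 2) = 0.375; P(blue|Box 3) = 0.6667; P(blue|Box 4) = 0.5294; P(blue|Box 5) = 0.25.
Prior × likelihood for each source: 0.2·0.6429=0.1286, 0.2·0.375=0.07500, 0.2·0.6667=0.1333, 0.2·0.5294=0.1059, 0.2·0.25=0.05000. Summing gives P(blue) = 0.49279.
P(Box 2 | blue) = 0.07500 / 0.49279 = 0.1522.

Posterior probability ≈ 0.1522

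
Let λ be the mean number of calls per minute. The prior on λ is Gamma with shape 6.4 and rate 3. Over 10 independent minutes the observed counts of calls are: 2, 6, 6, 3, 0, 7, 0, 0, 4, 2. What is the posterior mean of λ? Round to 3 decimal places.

Posterior mean ≈ 2.800

Total count ∑xᵢ = 30 over n = 10 minutes.
Gamma is conjugate to the Poisson likelihood: posterior is Gamma(shape = 6.4+30 = 36.4, rate = 3+10 = 13).
E[λ | data] = 36.4/13 = 2.800.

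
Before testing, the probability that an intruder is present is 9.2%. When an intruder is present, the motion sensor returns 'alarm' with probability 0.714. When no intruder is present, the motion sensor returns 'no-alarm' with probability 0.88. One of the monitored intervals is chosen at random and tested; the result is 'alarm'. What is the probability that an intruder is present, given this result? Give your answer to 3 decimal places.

Write H for 'an intruder is present'. Prior odds H:¬H = 0.092/0.908 = 0.10132. For the 'alarm' outcome, the likelihood ratio is 0.714/0.12 = 5.9500.
Posterior odds = 0.10132 × 5.9500 = 0.60286, so P(H|E) = 0.60286/(1+0.60286) = 0.376.

P(H | E) ≈ 0.376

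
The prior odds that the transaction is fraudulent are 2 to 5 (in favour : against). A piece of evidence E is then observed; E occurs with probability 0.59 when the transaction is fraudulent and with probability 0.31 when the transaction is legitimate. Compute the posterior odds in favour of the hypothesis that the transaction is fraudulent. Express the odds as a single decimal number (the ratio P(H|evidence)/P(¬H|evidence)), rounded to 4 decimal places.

Posterior odds ≈ 0.7613

Prior odds = 2/5 = 0.40000.
Likelihood ratio for E = 0.59/0.31 = 1.9032.
Posterior odds = prior odds × LR = 0.76129.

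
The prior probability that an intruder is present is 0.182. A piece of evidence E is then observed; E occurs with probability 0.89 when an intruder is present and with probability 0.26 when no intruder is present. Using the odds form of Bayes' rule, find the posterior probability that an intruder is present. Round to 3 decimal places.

Posterior probability ≈ 0.432

Prior odds = 0.182/(1−0.182) = 0.22249. In log-odds, ln(0.22249) = -1.5029.
Add log likelihood ratio: ln(3.4231) = 1.2305.
Posterior log-odds = -0.27232, so posterior odds = exp(-0.27232) = 0.76161. Converting, P(H|E) = 0.76161/1.7616 = 0.432.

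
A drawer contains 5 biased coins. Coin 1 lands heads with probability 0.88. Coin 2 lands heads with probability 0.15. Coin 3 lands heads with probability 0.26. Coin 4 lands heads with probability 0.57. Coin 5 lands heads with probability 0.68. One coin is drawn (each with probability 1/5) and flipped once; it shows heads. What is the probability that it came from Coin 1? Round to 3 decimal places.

Posterior probability ≈ 0.346

P(heads|C1) = 0.88; P(heads|C2) = 0.15; P(heads|C3) = 0.26; P(heads|C4) = 0.57; P(heads|C5) = 0.68.
Prior × likelihood for each source: 0.2·0.88=0.1760, 0.2·0.15=0.03000, 0.2·0.26=0.05200, 0.2·0.57=0.1140, 0.2·0.68=0.1360. Summing gives P(heads) = 0.50800.
P(Coin 1 | heads) = 0.1760 / 0.50800 = 0.346.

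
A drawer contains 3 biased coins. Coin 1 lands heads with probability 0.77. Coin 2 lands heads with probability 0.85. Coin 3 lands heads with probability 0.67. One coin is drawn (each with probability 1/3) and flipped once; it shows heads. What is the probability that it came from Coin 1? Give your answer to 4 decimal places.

Tabulate prior·likelihood by source: [1] prior 0.333333, lik 0.77, product 0.2567; [2] prior 0.333333, lik 0.85, product 0.2833; [3] prior 0.333333, lik 0.67, product 0.2233.
Normalizing constant = 0.76333; the posterior for Coin 1 is its product over the sum, 0.2567/0.76333 = 0.3362.

Posterior probability ≈ 0.3362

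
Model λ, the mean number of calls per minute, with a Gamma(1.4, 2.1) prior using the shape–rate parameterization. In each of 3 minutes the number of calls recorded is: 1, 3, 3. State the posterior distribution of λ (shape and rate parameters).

Posterior: Gamma(shape=8.4, rate=5.1)

The Poisson likelihood adds the total count to the shape and the number of exposure periods to the rate. Here ∑xᵢ = 7 and n = 3, so shape 1.4→8.4 and rate 2.1→5.1.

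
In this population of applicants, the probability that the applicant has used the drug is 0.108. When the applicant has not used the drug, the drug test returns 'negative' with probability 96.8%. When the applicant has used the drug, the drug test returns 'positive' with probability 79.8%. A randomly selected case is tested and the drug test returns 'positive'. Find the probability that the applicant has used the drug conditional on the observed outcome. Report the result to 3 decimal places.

Write H for 'the applicant has used the drug'. Prior odds H:¬H = 0.108/0.892 = 0.12108. For the 'positive' outcome, the likelihood ratio is 0.798/0.032 = 24.938.
Posterior odds = 0.12108 × 24.938 = 3.0193, so P(H|E) = 3.0193/(1+3.0193) = 0.751.

P(H | E) ≈ 0.751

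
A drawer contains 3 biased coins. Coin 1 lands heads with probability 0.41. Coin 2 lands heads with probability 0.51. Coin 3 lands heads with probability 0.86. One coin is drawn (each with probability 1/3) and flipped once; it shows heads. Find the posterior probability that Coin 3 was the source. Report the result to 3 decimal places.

Tabulate prior·likelihood by source: [1] prior 0.333333, lik 0.41, product 0.1367; [2] prior 0.333333, lik 0.51, product 0.1700; [3] prior 0.333333, lik 0.86, product 0.2867.
Normalizing constant = 0.59333; the posterior for Coin 3 is its product over the sum, 0.2867/0.59333 = 0.483.

Posterior probability ≈ 0.483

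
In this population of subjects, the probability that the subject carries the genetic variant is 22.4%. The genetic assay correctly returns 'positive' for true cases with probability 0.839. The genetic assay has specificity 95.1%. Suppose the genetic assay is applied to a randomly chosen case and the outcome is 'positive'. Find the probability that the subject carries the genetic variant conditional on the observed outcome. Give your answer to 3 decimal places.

P(H | E) ≈ 0.832

Let H be the event that the subject carries the genetic variant. P(H) = 0.224, so P(¬H) = 0.776. With E the 'positive' result, P(E|H) = 0.839 and P(E|¬H) = 0.049.
P(E) = 0.839·0.224 + 0.049·0.776 = 0.18794 + 0.038024 = 0.22596.
By Bayes' theorem, P(H|E) = 0.18794 / 0.22596 = 0.832.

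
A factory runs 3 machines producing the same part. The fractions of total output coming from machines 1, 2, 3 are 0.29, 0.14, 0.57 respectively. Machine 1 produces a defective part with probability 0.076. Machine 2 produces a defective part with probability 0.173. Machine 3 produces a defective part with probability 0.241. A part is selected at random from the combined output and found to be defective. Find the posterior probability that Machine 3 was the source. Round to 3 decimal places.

Posterior probability ≈ 0.748

Tabulate prior·likelihood by source: [1] prior 0.29, lik 0.076, product 0.02204; [2] prior 0.14, lik 0.173, product 0.02422; [3] prior 0.57, lik 0.241, product 0.1374.
Normalizing constant = 0.18363; the posterior for Machine 3 is its product over the sum, 0.1374/0.18363 = 0.748.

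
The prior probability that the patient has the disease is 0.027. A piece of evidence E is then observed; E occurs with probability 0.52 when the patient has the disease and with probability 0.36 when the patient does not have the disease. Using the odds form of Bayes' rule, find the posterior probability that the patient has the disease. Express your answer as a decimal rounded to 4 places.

Prior odds = 0.027/(1−0.027) = 0.027749.
Likelihood ratio for E = 0.52/0.36 = 1.4444.
Posterior odds = prior odds × LR = 0.040082.
Posterior probability = odds/(1+odds) = 0.040082/1.0401 = 0.0385.

Posterior probability ≈ 0.0385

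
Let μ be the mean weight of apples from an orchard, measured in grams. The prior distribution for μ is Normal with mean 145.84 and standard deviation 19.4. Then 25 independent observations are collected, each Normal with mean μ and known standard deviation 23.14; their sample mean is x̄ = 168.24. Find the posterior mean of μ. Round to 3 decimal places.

Prior precision 1/τ₀² = 1/19.4² = 0.00265703; data precision n/σ² = 25/23.14² = 0.0466889.
Posterior precision = 0.00265703 + 0.0466889 = 0.0493459.
Posterior mean = (0.00265703·145.84 + 0.0466889·168.24) / 0.0493459 = 167.034.

Posterior mean ≈ 167.034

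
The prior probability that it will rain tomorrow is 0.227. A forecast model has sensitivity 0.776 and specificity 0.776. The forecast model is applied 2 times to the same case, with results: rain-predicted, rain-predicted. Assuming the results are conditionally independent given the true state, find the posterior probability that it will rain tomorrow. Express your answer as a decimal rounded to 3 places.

Posterior P(H) ≈ 0.779

Let H be the event that it will rain tomorrow; start with P(H) = 0.227. P('rain-predicted'|H) = 0.776, P('rain-predicted'|¬H) = 0.224.
Update on result 1 ('rain-predicted'): P(H) ← 0.776·0.2270 / (0.776·0.2270 + 0.224·0.7730) = 0.17615/0.34930 = 0.5043.
Update on result 2 ('rain-predicted'): P(H) ← 0.776·0.5043 / (0.776·0.5043 + 0.224·0.4957) = 0.39133/0.50237 = 0.7790.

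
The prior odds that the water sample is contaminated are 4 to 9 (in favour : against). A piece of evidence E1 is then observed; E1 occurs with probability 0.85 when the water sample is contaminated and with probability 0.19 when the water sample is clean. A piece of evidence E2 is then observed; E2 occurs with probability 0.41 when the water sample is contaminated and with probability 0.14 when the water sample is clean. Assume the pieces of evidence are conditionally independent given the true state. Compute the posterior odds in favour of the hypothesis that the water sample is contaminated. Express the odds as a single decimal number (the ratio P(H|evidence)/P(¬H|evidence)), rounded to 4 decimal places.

Prior odds = 4/9 = 0.44444. In log-odds, ln(0.44444) = -0.81093.
Add log likelihood ratios: ln(4.4737) + ln(2.9286) = 2.5727.
Posterior log-odds = 1.7618, so posterior odds = exp(1.7618) = 5.8229.

Posterior odds ≈ 5.8229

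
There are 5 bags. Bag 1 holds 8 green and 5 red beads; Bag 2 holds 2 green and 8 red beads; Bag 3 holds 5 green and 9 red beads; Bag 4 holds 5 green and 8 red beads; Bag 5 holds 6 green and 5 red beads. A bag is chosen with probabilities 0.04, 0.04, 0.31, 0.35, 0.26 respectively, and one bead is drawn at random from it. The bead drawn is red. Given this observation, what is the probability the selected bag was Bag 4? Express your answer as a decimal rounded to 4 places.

Tabulate prior·likelihood by source: [1] prior 0.04, lik 0.3846, product 0.01538; [2] prior 0.04, lik 0.8, product 0.03200; [3] prior 0.31, lik 0.6429, product 0.1993; [4] prior 0.35, lik 0.6154, product 0.2154; [5] prior 0.26, lik 0.4545, product 0.1182.
Normalizing constant = 0.58024; the posterior for Bag 4 is its product over the sum, 0.2154/0.58024 = 0.3712.

Posterior probability ≈ 0.3712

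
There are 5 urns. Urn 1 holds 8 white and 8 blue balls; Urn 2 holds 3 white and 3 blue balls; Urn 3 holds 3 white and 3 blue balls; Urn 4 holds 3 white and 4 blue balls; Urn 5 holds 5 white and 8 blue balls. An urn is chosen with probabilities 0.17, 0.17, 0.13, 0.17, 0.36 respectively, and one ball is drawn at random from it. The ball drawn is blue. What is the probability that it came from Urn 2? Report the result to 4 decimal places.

Posterior probability ≈ 0.1535

P(blue|Urn 1) = 0.5; P(blue|Urn 2) = 0.5; P(blue|Urn 3) = 0.5; P(blue|Urn 4) = 0.5714; P(blue|Urn 5) = 0.6154.
Prior × likelihood for each source: 0.17·0.5=0.08500, 0.17·0.5=0.08500, 0.13·0.5=0.06500, 0.17·0.5714=0.09714, 0.36·0.6154=0.2215. Summing gives P(blue) = 0.55368.
P(Urn 2 | blue) = 0.08500 / 0.55368 = 0.1535.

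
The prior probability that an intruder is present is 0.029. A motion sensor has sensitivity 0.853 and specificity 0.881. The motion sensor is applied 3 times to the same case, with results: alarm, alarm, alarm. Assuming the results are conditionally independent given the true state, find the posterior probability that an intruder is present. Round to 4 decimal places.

With H the event that an intruder is present, the joint likelihood of the observed sequence is P(data|H) = 0.853·0.853·0.853 = 0.62065 and P(data|¬H) = 0.119·0.119·0.119 = 0.0016852.
Bayes: P(H|data) = 0.029·0.62065 / (0.029·0.62065 + 0.971·0.0016852) = 0.017999/0.019635 = 0.9167.

Posterior P(H) ≈ 0.9167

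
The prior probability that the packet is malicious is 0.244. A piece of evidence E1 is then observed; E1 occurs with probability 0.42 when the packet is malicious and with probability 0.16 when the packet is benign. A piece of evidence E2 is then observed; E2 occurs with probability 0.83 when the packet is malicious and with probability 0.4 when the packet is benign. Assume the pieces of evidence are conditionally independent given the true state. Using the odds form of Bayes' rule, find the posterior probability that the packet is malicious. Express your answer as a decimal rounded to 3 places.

Prior odds = 0.244/(1−0.244) = 0.32275.
Likelihood ratio for E1 = 0.42/0.16 = 2.6250.
Likelihood ratio for E2 = 0.83/0.4 = 2.0750.
Posterior odds = prior odds × LR₁ × LR₂ = 1.7580.
Posterior probability = odds/(1+odds) = 1.7580/2.7580 = 0.637.

Posterior probability ≈ 0.637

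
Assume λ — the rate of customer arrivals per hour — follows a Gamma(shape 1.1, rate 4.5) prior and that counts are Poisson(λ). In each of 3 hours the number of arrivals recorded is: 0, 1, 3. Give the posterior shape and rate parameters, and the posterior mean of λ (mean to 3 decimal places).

Posterior: Gamma(shape=5.1, rate=7.5); mean ≈ 0.680

Total count ∑xᵢ = 4 over n = 3 hours.
Gamma is conjugate to the Poisson likelihood: posterior is Gamma(shape = 1.1+4 = 5.1, rate = 4.5+3 = 7.5).
Posterior mean = shape/rate = 5.1/7.5 = 0.680.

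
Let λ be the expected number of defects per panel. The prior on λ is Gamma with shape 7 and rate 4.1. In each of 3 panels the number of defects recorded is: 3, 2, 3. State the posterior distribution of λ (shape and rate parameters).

Total count ∑xᵢ = 8 over n = 3 panels.
Gamma is conjugate to the Poisson likelihood: posterior is Gamma(shape = 7+8 = 15, rate = 4.1+3 = 7.1).

Posterior: Gamma(shape=15, rate=7.1)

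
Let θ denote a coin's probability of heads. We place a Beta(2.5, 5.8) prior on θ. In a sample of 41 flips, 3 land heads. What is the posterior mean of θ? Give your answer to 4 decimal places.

Posterior mean ≈ 0.1116

The binomial likelihood is conjugate to the Beta prior: with 3 successes and 38 failures, the posterior is Beta(2.5+3, 5.8+38) = Beta(5.5, 43.8).
Posterior mean = α/(α+β) = 5.5/49.3 = 0.1116.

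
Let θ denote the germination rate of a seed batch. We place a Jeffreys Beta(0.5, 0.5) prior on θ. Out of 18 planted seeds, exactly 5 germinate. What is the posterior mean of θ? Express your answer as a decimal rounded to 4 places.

Posterior mean ≈ 0.2895

Observing 5 successes and 13 failures updates Beta(0.5, 0.5) by adding the success and failure counts to the two shape parameters: α = 0.5+5 = 5.5, β = 0.5+13 = 13.5.
E[θ | data] = 5.5/(5.5+13.5) = 0.2895.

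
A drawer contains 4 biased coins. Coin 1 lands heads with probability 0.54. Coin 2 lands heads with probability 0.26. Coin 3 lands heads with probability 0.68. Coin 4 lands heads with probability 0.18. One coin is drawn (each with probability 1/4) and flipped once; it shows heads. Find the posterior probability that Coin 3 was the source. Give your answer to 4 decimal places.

Tabulate prior·likelihood by source: [1] prior 0.25, lik 0.54, product 0.1350; [2] prior 0.25, lik 0.26, product 0.06500; [3] prior 0.25, lik 0.68, product 0.1700; [4] prior 0.25, lik 0.18, product 0.04500.
Normalizing constant = 0.41500; the posterior for Coin 3 is its product over the sum, 0.1700/0.41500 = 0.4096.

Posterior probability ≈ 0.4096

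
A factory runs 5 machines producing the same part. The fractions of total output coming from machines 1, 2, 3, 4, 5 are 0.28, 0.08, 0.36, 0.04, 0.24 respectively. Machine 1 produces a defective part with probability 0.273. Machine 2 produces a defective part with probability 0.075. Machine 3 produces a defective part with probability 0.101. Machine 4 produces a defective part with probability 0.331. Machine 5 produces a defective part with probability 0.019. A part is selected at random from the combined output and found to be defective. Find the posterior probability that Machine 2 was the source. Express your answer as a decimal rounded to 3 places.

P(defective|M1) = 0.273; P(defective|M2) = 0.075; P(defective|M3) = 0.101; P(defective|M4) = 0.331; P(defective|M5) = 0.019.
Prior × likelihood for each source: 0.28·0.273=0.07644, 0.08·0.075=0.006000, 0.36·0.101=0.03636, 0.04·0.331=0.01324, 0.24·0.019=0.004560. Summing gives P(defective) = 0.13660.
P(Machine 2 | defective) = 0.006000 / 0.13660 = 0.044.

Posterior probability ≈ 0.044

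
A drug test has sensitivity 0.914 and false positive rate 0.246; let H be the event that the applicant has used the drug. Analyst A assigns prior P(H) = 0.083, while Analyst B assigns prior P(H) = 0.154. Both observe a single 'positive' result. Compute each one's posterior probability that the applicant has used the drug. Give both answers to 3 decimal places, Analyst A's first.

The likelihood ratio for a 'positive' result is 0.914/0.246 = 3.7154.
Analyst A: prior odds 0.083/0.917 = 0.090513; posterior odds 0.33629; posterior probability 0.252.
Analyst B: prior odds 0.154/0.846 = 0.18203; posterior odds 0.67633; posterior probability 0.403.

Analyst A: 0.252; Analyst B: 0.403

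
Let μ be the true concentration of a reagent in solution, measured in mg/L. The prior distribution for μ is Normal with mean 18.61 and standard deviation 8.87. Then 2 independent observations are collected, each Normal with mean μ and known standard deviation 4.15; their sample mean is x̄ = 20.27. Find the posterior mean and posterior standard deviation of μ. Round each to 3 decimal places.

Posterior mean ≈ 20.106; posterior SD ≈ 2.786

Prior precision 1/τ₀² = 1/8.87² = 0.0127102; data precision n/σ² = 2/4.15² = 0.116127.
Posterior precision = 0.0127102 + 0.116127 = 0.128837, giving posterior SD = 1/√0.128837 = 2.786.
Posterior mean = (0.0127102·18.61 + 0.116127·20.27) / 0.128837 = 20.106.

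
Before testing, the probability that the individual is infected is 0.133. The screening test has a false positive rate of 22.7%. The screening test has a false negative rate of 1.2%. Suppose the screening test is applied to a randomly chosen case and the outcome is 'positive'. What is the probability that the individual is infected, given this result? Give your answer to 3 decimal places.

P(H | E) ≈ 0.400

Let H be the event that the individual is infected. P(H) = 0.133, so P(¬H) = 0.867. With E the 'positive' result, P(E|H) = 0.988 and P(E|¬H) = 0.227.
P(E) = 0.988·0.133 + 0.227·0.867 = 0.13140 + 0.19681 = 0.32821.
By Bayes' theorem, P(H|E) = 0.13140 / 0.32821 = 0.400.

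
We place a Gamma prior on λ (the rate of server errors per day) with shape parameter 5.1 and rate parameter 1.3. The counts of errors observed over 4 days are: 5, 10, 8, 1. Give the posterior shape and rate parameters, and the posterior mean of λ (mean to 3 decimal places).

Total count ∑xᵢ = 24 over n = 4 days.
Gamma is conjugate to the Poisson likelihood: posterior is Gamma(shape = 5.1+24 = 29.1, rate = 1.3+4 = 5.3).
Posterior mean = shape/rate = 29.1/5.3 = 5.491.

Posterior: Gamma(shape=29.1, rate=5.3); mean ≈ 5.491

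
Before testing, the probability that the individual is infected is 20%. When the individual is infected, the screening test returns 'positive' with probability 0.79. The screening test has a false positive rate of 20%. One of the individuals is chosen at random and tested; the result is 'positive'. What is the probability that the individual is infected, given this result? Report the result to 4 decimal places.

P(H | E) ≈ 0.4969

Write H for 'the individual is infected'. Prior odds H:¬H = 0.2/0.8 = 0.25000. For the 'positive' outcome, the likelihood ratio is 0.79/0.2 = 3.9500.
Posterior odds = 0.25000 × 3.9500 = 0.98750, so P(H|E) = 0.98750/(1+0.98750) = 0.4969.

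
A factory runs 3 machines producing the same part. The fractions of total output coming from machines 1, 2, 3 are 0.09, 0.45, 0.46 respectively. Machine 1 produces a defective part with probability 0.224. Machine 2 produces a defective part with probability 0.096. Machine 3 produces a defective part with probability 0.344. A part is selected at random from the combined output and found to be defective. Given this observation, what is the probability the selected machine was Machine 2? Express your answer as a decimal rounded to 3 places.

P(defective|M1) = 0.224; P(defective|M2) = 0.096; P(defective|M3) = 0.344.
Prior × likelihood for each source: 0.09·0.224=0.02016, 0.45·0.096=0.04320, 0.46·0.344=0.1582. Summing gives P(defective) = 0.22160.
P(Machine 2 | defective) = 0.04320 / 0.22160 = 0.195.

Posterior probability ≈ 0.195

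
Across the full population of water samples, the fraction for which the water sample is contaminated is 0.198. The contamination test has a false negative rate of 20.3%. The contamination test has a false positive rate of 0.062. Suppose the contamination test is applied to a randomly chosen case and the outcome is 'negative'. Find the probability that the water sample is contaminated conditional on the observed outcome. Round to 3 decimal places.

Let H be the event that the water sample is contaminated. P(H) = 0.198, so P(¬H) = 0.802. With E the 'negative' result, P(E|H) = 0.203 and P(E|¬H) = 0.938.
P(E) = 0.203·0.198 + 0.938·0.802 = 0.040194 + 0.75228 = 0.79247.
By Bayes' theorem, P(H|E) = 0.040194 / 0.79247 = 0.051.

P(H | E) ≈ 0.051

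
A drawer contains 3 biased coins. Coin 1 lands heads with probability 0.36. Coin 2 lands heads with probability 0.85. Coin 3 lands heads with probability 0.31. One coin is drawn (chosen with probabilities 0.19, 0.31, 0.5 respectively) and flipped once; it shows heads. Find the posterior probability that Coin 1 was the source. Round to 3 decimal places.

P(heads|C1) = 0.36; P(heads|C2) = 0.85; P(heads|C3) = 0.31.
Prior × likelihood for each source: 0.19·0.36=0.06840, 0.31·0.85=0.2635, 0.5·0.31=0.1550. Summing gives P(heads) = 0.48690.
P(Coin 1 | heads) = 0.06840 / 0.48690 = 0.140.

Posterior probability ≈ 0.140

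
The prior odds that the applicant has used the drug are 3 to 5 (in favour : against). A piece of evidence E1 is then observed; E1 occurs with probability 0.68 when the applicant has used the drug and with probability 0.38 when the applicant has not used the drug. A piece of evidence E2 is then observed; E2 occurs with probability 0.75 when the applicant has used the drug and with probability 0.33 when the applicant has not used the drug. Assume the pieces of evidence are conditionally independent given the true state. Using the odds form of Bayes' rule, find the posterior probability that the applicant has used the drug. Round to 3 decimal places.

Prior odds = 3/5 = 0.60000.
Likelihood ratio for E1 = 0.68/0.38 = 1.7895.
Likelihood ratio for E2 = 0.75/0.33 = 2.2727.
Posterior odds = prior odds × LR₁ × LR₂ = 2.4402.
Posterior probability = odds/(1+odds) = 2.4402/3.4402 = 0.709.

Posterior probability ≈ 0.709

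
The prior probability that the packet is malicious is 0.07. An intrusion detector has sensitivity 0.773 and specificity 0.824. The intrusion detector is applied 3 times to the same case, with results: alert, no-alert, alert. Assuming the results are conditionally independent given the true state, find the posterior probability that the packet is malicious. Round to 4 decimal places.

Let H be the event that the packet is malicious; start with P(H) = 0.07. P('alert'|H) = 0.773, P('alert'|¬H) = 0.176.
Update on result 1 ('alert'): P(H) ← 0.773·0.0700 / (0.773·0.0700 + 0.176·0.9300) = 0.054110/0.21779 = 0.2485.
Update on result 2 ('no-alert'): P(H) ← 0.227·0.2485 / (0.227·0.2485 + 0.824·0.7515) = 0.056398/0.67568 = 0.0835.
Update on result 3 ('alert'): P(H) ← 0.773·0.0835 / (0.773·0.0835 + 0.176·0.9165) = 0.064522/0.22583 = 0.2857.

Posterior P(H) ≈ 0.2857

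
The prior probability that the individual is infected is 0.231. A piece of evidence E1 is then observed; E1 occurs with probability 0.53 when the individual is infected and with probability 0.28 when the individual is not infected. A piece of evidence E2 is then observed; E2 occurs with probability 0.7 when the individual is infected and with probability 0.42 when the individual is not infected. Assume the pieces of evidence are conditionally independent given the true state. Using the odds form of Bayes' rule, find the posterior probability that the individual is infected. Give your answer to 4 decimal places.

Posterior probability ≈ 0.4866

Prior odds = 0.231/(1−0.231) = 0.30039.
Likelihood ratio for E1 = 0.53/0.28 = 1.8929.
Likelihood ratio for E2 = 0.7/0.42 = 1.6667.
Posterior odds = prior odds × LR₁ × LR₂ = 0.94766.
Posterior probability = odds/(1+odds) = 0.94766/1.9477 = 0.4866.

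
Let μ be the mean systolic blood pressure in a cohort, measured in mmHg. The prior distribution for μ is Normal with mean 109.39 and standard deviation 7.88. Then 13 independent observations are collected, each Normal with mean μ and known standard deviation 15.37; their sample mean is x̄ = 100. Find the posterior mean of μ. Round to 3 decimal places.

With known σ, the Normal prior is conjugate. Weight on the data is w = (n/σ²)/(n/σ² + 1/τ₀²) = 0.0550295/(0.0550295+0.0161045) = 0.77360.
Posterior mean = w·x̄ + (1−w)·μ₀ = 0.77360·100 + 0.22640·109.39 = 102.126.

Posterior mean ≈ 102.126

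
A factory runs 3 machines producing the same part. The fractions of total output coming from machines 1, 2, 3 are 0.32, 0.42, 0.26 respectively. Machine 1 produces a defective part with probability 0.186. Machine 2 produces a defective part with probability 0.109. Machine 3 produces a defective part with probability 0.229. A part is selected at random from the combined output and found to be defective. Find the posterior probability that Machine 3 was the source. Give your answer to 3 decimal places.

Posterior probability ≈ 0.361

P(defective|M1) = 0.186; P(defective|M2) = 0.109; P(defective|M3) = 0.229.
Prior × likelihood for each source: 0.32·0.186=0.05952, 0.42·0.109=0.04578, 0.26·0.229=0.05954. Summing gives P(defective) = 0.16484.
P(Machine 3 | defective) = 0.05954 / 0.16484 = 0.361.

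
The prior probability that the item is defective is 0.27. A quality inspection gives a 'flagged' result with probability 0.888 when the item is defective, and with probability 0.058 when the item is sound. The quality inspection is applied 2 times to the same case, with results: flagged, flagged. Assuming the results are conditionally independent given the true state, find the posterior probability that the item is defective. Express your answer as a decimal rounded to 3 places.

Let H be the event that the item is defective; start with P(H) = 0.27. P('flagged'|H) = 0.888, P('flagged'|¬H) = 0.058.
Update on result 1 ('flagged'): P(H) ← 0.888·0.2700 / (0.888·0.2700 + 0.058·0.7300) = 0.23976/0.28210 = 0.8499.
Update on result 2 ('flagged'): P(H) ← 0.888·0.8499 / (0.888·0.8499 + 0.058·0.1501) = 0.75472/0.76343 = 0.9886.

Posterior P(H) ≈ 0.989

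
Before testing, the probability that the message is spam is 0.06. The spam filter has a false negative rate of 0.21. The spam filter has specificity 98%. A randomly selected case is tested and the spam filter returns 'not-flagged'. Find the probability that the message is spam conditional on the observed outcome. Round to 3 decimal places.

P(H | E) ≈ 0.013

Write H for 'the message is spam'. Prior odds H:¬H = 0.06/0.94 = 0.063830. For the 'not-flagged' outcome, the likelihood ratio is 0.21/0.98 = 0.21429.
Posterior odds = 0.063830 × 0.21429 = 0.013678, so P(H|E) = 0.013678/(1+0.013678) = 0.013.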